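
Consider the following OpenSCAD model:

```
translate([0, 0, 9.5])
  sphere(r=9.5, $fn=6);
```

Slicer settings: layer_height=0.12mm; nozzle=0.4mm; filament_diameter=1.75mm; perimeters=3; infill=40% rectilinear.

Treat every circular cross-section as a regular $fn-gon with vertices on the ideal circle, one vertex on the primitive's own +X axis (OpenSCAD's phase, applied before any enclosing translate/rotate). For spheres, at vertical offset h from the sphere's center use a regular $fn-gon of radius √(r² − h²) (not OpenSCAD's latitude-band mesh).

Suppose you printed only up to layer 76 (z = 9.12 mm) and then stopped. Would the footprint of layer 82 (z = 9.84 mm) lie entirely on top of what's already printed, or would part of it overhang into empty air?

entirely on top

Compare the two slices. At z = 9.12: the r=9.5 sphere slices to a regular 6-gon of circumradius 9.492 (√(r²−h²) with h=0.38 from center) (area = (6/2)·9.492²·sin(360°/6) = 234.10 mm²). At z = 9.84: the sphere: section is a regular 6-gon, circumradius = √(r²−h²) = √(9.5²−0.34²) = 9.494 (area = (6/2)·9.494²·sin(360°/6) = 234.18 mm²). Checking containment: the cross-section at z = 9.84 is a subset of the cross-section at z = 9.12.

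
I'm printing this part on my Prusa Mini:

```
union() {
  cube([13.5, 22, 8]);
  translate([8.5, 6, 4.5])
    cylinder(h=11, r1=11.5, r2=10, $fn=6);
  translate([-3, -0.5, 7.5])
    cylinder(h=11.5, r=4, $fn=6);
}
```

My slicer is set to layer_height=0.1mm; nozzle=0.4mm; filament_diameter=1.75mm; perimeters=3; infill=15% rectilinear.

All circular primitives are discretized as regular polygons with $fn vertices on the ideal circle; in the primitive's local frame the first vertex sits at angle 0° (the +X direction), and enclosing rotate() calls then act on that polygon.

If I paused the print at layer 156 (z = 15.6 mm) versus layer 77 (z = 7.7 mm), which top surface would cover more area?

layer 77 (z = 7.7 mm)

Layer 156 (z = 15.6): the cube is absent (z outside [0, 8]); the cone at (8.5, 6) does not reach this height (z outside [4.5, 15.5]); the cylinder at (-3, -0.5): section is a regular 6-gon, circumradius r=4 (area = (6/2)·4.000²·sin(360°/6) = 41.57 mm²); Merging all regions: only the r=4 cylinder at (-3, -0.5) is present, so the union is just that shape — area = 41.57 mm². So its area = 41.57 mm². Layer 77 (z = 7.7): the cube (footprint 13.5×22) is included at this height (area 297.00 mm²); the cone at (8.5, 6) (r1=11.5→r2=10) has section circumradius 11.064 here — a regular 6-gon (area = (6/2)·11.064²·sin(360°/6) = 318.02 mm²); the cylinder at (-3, -0.5): section is a regular 6-gon, circumradius r=4 (area = (6/2)·4.000²·sin(360°/6) = 41.57 mm²); Merging all regions: the regions partially overlap — summed areas 656.58 mm² minus the doubly-counted overlap 202.45 mm² gives 454.13 mm² — area = 454.13 mm². So its area = 454.13 mm². Layer 77 is larger (454.13 vs 41.57 mm²).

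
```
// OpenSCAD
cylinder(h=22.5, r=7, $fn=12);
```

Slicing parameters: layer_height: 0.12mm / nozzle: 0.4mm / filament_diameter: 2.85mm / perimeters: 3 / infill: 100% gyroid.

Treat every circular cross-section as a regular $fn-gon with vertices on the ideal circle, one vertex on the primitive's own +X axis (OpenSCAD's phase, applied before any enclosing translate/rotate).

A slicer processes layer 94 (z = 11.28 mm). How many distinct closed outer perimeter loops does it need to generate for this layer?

1

At z = 11.28 mm: the cylinder: section is a regular 12-gon, circumradius r=7. The result has 1 disconnected region.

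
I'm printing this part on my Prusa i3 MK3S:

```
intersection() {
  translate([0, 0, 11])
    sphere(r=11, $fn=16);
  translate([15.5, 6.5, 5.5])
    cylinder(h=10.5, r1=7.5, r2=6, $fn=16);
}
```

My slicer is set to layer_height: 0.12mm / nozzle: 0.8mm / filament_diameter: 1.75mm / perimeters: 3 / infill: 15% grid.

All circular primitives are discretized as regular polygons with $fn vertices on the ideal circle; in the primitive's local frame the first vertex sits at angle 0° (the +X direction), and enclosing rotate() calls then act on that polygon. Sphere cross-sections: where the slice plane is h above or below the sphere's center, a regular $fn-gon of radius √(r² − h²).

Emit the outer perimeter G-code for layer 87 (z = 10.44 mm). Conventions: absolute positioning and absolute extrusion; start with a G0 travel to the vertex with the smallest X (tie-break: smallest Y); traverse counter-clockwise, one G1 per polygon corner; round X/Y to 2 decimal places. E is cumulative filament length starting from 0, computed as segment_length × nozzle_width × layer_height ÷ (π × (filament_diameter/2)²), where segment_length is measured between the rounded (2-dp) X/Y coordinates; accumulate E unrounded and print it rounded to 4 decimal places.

G0 X8.74 Y6.31 Z10.44
G1 X9.22 Y3.90 E0.0981
G1 X10.63 Y1.80 E0.1990
G1 X10.15 Y4.20 E0.2967
G1 X8.74 Y6.31 E0.3980

At z = 10.44 mm: the sphere: section is a regular 16-gon, circumradius = √(r²−h²) = √(11²−0.56²) = 10.986; the cone at (15.5, 6.5) contributes a regular 16-gon of circumradius 6.794 (interpolated between r1=7.5 and r2=6 at t=0.470); After intersecting: the cone at (15.5, 6.5) partially overlaps the r=11 sphere; clipping to the common part keeps 2.38 mm² — 1 connected region. The outline is a single polygon with 4 vertices. Extrusion per mm of travel: 0.8 × 0.12 / (π × 0.875²) = 0.039912. Accumulating E over each segment gives final E = 0.3980.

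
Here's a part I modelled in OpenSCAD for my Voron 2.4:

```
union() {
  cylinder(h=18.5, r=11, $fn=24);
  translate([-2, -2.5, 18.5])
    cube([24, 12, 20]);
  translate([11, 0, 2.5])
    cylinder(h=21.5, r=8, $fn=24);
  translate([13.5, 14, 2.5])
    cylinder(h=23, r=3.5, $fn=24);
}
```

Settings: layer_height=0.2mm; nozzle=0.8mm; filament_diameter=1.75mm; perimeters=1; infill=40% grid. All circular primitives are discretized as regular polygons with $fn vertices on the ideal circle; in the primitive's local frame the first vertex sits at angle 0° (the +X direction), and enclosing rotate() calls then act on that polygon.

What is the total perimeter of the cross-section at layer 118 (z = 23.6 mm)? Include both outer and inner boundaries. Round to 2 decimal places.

At z = 23.6 mm: the cylinder is not intersected at this z (z outside [0, 18.5]); the 24×12 cube at (-2, -2.5) contributes its full rectangle (perimeter 72.00 mm); the cylinder at (11, 0): section is a regular 24-gon, circumradius r=8 (perimeter = 2·24·8.000·sin(180°/24) = 50.12 mm); the cylinder at (13.5, 14): section is a regular 24-gon, circumradius r=3.5 (perimeter = 2·24·3.500·sin(180°/24) = 21.93 mm); Merging all regions: the regions partially overlap (shared area 138.51 mm²), so the edge portions inside another operand are dropped and the merged outline is re-measured after clipping — boundary = 98.78 mm. Overall, the cross-section has 2 separate islands. Total boundary length (outer) = 98.78 mm.

98.78 mm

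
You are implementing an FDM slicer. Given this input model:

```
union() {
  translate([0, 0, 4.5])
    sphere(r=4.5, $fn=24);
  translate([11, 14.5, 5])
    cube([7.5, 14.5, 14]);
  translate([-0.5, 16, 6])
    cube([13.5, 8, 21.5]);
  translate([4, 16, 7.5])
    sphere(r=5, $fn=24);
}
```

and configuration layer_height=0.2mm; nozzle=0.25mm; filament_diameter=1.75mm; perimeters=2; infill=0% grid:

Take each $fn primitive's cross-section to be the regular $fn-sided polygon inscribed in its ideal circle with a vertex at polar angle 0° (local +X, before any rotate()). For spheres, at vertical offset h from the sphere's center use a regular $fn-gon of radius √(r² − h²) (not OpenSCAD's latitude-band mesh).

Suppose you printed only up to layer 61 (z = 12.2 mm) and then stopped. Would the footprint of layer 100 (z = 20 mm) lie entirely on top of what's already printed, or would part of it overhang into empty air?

Compare the two slices. At z = 12.2: the sphere is absent (|z−center|=7.700 > r=4.5); the cube at (11, 14.5) is present — its section is the full 7.5×14.5 rectangle (area 108.75 mm²); the 13.5×8 cube at (-0.5, 16) contributes its full rectangle (area 108.00 mm²); the r=5 sphere at (4, 16) contributes a regular 24-gon of circumradius √(5²−4.7²) = 1.706 (area = (24/2)·1.706²·sin(360°/24) = 9.04 mm²); Taking the union: the regions partially overlap — summed areas 225.79 mm² minus the doubly-counted overlap 20.52 mm² gives 205.27 mm² — area = 205.27 mm². At z = 20: the sphere does not reach this height (|z−center|=15.500 > r=4.5); the cube at (11, 14.5) does not reach this height (z outside [5, 19]); the cube at (-0.5, 16) is present — its section is the full 13.5×8 rectangle (area 108.00 mm²); the sphere at (4, 16) is not intersected at this z (|z−center|=12.500 > r=5); Taking the union: only the 13.5×8 cube at (-0.5, 16) is present, so the union is just that shape — area = 108.00 mm². Checking containment: the cross-section at z = 20 is a subset of the cross-section at z = 12.2.

entirely on top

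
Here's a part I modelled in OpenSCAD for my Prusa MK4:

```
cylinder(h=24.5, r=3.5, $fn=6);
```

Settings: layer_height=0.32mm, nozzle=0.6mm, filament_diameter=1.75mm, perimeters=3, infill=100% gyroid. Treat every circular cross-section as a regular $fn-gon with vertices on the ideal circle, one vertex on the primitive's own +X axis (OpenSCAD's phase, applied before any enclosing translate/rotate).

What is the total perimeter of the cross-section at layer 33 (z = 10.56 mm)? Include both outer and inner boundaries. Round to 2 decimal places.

21.00 mm

At z = 10.56 mm: the r=3.5 cylinder contributes a regular 6-gon of circumradius 3.5 (perimeter = 2·6·3.500·sin(180°/6) = 21.00 mm). Overall, the cross-section is a single solid region. Total boundary length (outer) = 21.00 mm.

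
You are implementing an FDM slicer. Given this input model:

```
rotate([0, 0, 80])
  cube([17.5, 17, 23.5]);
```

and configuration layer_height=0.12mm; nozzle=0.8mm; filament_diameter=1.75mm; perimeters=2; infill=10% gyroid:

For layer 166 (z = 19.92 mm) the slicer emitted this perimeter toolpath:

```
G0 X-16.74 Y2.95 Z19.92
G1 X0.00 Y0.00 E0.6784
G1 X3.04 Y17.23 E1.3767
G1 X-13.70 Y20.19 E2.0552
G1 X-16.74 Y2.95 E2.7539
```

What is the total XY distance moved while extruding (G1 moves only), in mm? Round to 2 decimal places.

69.00 mm

Sum the Euclidean lengths of each G1 segment: total = 69.00 mm.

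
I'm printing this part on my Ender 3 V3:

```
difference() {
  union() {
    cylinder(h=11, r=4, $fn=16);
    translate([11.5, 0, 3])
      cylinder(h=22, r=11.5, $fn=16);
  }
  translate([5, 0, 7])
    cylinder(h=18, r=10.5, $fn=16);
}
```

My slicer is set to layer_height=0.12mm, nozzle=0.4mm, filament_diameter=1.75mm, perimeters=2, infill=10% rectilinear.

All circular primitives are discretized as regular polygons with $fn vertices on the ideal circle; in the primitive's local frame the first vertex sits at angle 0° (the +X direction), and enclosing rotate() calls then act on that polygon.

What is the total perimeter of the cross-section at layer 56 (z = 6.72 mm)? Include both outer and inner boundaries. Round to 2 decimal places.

At z = 6.72 mm: the r=4 cylinder gives a regular 16-gon of circumradius 4 (constant along its height) (perimeter = 2·16·4.000·sin(180°/16) = 24.97 mm); the cylinder at (11.5, 0): section is a regular 16-gon, circumradius r=11.5 (perimeter = 2·16·11.500·sin(180°/16) = 71.79 mm); Combining (union): the regions partially overlap (shared area 21.43 mm²), so the edge portions inside another operand are dropped and the merged outline is re-measured after clipping — boundary = 77.99 mm; the cylinder at (5, 0) does not reach this height (z outside [7, 25]); Subtracting the remaining from the first: none of the subtracted shapes is present at this height, so that combined region is unchanged — boundary = 77.99 mm. Overall, the cross-section is a single solid region. Total boundary length (outer) = 77.99 mm.

77.99 mm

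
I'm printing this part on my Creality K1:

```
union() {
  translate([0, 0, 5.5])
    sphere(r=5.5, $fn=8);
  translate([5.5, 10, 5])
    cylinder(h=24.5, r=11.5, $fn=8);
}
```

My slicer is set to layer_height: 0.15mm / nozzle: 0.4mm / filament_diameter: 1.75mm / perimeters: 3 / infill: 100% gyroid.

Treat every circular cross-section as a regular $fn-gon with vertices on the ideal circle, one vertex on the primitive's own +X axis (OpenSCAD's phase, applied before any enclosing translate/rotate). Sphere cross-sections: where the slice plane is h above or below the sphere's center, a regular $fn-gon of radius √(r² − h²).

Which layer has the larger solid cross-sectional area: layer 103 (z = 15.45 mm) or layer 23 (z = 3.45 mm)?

layer 103 (z = 15.45 mm)

Layer 103 (z = 15.45): the sphere does not reach this height (|z−center|=9.950 > r=5.5); the cylinder at (5.5, 10): section is a regular 8-gon, circumradius r=11.5 (area = (8/2)·11.500²·sin(360°/8) = 374.06 mm²); Taking the union: only the r=11.5 cylinder at (5.5, 10) is present, so the union is just that shape — area = 374.06 mm². So its area = 374.06 mm². Layer 23 (z = 3.45): the sphere: section is a regular 8-gon, circumradius = √(r²−h²) = √(5.5²−2.05²) = 5.104 (area = (8/2)·5.104²·sin(360°/8) = 73.67 mm²); the cylinder at (5.5, 10) does not reach this height (z outside [5, 29.5]); Combining (union): only the r=5.5 sphere is present, so the union is just that shape — area = 73.67 mm². So its area = 73.67 mm². Layer 103 is larger (374.06 vs 73.67 mm²).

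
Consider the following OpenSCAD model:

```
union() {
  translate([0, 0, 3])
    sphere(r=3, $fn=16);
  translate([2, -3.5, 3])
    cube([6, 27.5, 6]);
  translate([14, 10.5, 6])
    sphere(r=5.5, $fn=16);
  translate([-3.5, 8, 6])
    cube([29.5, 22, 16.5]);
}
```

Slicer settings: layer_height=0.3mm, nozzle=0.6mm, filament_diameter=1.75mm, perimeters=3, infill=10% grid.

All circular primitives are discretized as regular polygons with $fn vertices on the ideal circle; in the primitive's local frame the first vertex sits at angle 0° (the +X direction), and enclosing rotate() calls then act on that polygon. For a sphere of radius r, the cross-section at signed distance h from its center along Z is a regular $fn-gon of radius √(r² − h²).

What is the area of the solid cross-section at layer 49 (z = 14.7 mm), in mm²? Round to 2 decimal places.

At z = 14.7 mm: the sphere does not reach this height (|z−center|=11.700 > r=3); the cube at (2, -3.5) is absent (z outside [3, 9]); the sphere at (14, 10.5) is absent (|z−center|=8.700 > r=5.5); the 29.5×22 cube at (-3.5, 8) contributes its full rectangle (area 649.00 mm²); Merging all regions: only the 29.5×22 cube at (-3.5, 8) is present, so the union is just that shape — area = 649.00 mm². Overall, the cross-section is a single solid region. Net area = 649.00 mm².

649.00 mm²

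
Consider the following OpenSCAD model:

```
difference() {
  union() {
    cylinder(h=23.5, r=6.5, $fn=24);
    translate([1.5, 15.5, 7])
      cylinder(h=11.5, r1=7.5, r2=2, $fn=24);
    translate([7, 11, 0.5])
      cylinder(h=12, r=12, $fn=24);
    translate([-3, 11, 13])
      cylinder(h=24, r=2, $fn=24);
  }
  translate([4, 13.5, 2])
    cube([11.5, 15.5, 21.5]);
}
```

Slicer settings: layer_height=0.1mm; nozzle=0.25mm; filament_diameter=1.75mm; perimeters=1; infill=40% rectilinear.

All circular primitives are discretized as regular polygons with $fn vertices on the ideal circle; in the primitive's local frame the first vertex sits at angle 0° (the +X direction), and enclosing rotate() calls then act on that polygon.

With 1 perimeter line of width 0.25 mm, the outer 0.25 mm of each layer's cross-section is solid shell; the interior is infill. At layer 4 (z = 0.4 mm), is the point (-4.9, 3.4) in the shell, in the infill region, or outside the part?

At z = 0.4 mm: the r=6.5 cylinder contributes a regular 24-gon of circumradius 6.5; the cone at (1.5, 15.5) does not reach this height (z outside [7, 18.5]); the cylinder at (7, 11) is not intersected at this z (z outside [0.5, 12.5]); the cylinder at (-3, 11) is not intersected at this z (z outside [13, 37]); Taking the union: only the r=6.5 cylinder is present, so the union is just that shape — 1 connected region; the cube at (4, 13.5) is absent (z outside [2, 23.5]); After the difference (first − rest): none of the subtracted shapes is present at this height, so that combined region is unchanged — 1 connected region. Overall, the cross-section is a single solid region. The nearest boundary edge runs (-4.60, 4.60)→(-5.63, 3.25); distance from the point to it = 0.49 mm. The point is inside the cross-section and 0.49 mm from the nearest boundary — more than the 0.25 mm shell width (1 × 0.25), so it's in the infill interior.

infill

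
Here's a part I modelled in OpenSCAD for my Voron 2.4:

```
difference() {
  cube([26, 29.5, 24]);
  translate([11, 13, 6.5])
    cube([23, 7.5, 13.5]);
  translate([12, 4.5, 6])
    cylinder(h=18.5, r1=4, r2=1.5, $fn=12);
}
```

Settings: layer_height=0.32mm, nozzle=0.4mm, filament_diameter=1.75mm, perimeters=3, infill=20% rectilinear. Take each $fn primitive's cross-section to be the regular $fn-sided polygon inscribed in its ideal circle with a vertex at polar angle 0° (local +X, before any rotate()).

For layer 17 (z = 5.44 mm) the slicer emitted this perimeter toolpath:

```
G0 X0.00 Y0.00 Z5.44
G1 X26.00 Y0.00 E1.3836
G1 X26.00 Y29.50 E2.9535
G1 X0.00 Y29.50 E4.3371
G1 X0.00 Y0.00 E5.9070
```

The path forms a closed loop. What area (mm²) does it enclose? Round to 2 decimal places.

Apply the shoelace formula to the sequence of (X, Y) vertices; enclosed area = 767.00 mm².

767.00 mm²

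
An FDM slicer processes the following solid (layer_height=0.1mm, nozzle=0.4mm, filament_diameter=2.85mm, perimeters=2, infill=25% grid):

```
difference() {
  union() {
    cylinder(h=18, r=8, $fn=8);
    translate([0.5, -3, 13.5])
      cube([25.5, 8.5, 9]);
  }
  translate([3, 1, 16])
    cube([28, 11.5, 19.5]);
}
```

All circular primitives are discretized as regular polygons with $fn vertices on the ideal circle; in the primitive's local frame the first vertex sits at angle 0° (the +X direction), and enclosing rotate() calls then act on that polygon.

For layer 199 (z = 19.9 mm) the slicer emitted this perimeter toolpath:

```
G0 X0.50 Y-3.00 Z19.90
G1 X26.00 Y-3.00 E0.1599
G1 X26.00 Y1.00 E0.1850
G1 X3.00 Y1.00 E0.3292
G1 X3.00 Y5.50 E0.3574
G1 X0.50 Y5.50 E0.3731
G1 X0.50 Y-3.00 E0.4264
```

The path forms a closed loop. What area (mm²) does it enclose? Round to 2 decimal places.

113.25 mm²

Apply the shoelace formula to the sequence of (X, Y) vertices; enclosed area = 113.25 mm².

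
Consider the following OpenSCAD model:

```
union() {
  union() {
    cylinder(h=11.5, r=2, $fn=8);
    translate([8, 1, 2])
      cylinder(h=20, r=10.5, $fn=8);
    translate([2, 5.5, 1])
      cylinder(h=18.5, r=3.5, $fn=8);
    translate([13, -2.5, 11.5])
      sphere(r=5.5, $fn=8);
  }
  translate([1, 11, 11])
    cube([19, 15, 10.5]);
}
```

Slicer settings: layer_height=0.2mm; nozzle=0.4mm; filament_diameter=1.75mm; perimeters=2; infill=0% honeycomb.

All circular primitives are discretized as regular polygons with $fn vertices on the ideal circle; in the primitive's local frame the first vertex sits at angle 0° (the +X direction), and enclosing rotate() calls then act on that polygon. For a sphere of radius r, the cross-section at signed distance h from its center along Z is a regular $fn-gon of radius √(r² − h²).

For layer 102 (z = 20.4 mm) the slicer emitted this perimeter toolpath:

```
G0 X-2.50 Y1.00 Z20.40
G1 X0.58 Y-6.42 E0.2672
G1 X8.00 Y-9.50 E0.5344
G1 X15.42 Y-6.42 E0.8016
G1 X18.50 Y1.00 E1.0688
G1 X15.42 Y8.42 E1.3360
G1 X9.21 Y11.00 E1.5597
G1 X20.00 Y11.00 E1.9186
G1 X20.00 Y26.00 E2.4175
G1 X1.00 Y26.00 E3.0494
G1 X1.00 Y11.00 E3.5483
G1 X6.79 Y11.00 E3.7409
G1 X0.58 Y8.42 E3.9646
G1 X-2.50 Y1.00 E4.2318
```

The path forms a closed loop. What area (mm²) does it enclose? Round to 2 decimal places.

Apply the shoelace formula to the sequence of (X, Y) vertices; enclosed area = 596.05 mm².

596.05 mm²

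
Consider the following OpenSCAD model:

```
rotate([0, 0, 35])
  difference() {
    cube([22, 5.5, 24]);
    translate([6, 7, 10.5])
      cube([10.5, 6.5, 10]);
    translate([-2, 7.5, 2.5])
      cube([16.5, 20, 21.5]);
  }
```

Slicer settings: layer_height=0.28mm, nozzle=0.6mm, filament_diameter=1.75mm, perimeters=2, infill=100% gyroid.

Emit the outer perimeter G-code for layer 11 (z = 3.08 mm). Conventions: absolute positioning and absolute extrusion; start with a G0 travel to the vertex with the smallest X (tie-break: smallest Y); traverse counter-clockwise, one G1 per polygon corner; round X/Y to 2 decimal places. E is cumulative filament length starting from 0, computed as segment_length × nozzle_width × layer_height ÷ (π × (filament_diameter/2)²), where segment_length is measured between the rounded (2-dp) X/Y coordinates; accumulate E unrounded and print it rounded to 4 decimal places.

G0 X-3.15 Y4.51 Z3.08
G1 X0.00 Y0.00 E0.3842
G1 X18.02 Y12.62 E1.9208
G1 X14.87 Y17.12 E2.3045
G1 X-3.15 Y4.51 E3.8407

At z = 3.08 mm: the cube (footprint 22×5.5) is included at this height; the cube at (6, 7) is absent (z outside [10.5, 20.5]); the 16.5×20 cube at (-2, 7.5) contributes its full rectangle; Subtracting the remaining from the first: starting from the 22×5.5 cube, the 16.5×20 cube at (-2, 7.5) misses the remaining region (no effect) — 1 connected region; (whole slice rotated 35° about Z — lengths, areas and connectivity unchanged). The outline is a single polygon with 4 vertices. Extrusion per mm of travel: 0.6 × 0.28 / (π × 0.875²) = 0.069846. Accumulating E over each segment gives final E = 3.8407.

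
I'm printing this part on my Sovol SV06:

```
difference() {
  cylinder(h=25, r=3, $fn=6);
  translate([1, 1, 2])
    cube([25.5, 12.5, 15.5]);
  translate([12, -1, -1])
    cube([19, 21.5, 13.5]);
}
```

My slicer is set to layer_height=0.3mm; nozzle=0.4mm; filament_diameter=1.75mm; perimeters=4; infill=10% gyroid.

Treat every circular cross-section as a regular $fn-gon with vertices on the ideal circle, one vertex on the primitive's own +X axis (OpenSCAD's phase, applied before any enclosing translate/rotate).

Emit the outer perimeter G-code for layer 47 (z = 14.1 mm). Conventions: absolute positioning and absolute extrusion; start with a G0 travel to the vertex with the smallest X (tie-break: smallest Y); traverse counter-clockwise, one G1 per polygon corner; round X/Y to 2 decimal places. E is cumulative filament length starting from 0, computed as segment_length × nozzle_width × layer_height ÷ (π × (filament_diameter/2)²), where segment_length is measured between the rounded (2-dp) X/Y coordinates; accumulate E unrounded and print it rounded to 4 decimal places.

At z = 14.1 mm: the cylinder: section is a regular 6-gon, circumradius r=3; the cube at (1, 1) is present — its section is the full 25.5×12.5 rectangle; the cube at (12, -1) does not reach this height (z outside [-1, 12.5]); Subtracting the remaining from the first: starting from the r=3 cylinder, the 25.5×12.5 cube at (1, 1) partially overlaps it — only the 1.54 mm² overlap (of its 318.75 mm²) is removed, clipping the outline — 1 connected region. The outline is a single polygon with 8 vertices. Extrusion per mm of travel: 0.4 × 0.3 / (π × 0.875²) = 0.049890. Accumulating E over each segment gives final E = 0.9320.

G0 X-3.00 Y0.00 Z14.10
G1 X-1.50 Y-2.60 E0.1498
G1 X1.50 Y-2.60 E0.2994
G1 X3.00 Y0.00 E0.4492
G1 X2.42 Y1.00 E0.5069
G1 X1.00 Y1.00 E0.5777
G1 X1.00 Y2.60 E0.6575
G1 X-1.50 Y2.60 E0.7822
G1 X-3.00 Y0.00 E0.9320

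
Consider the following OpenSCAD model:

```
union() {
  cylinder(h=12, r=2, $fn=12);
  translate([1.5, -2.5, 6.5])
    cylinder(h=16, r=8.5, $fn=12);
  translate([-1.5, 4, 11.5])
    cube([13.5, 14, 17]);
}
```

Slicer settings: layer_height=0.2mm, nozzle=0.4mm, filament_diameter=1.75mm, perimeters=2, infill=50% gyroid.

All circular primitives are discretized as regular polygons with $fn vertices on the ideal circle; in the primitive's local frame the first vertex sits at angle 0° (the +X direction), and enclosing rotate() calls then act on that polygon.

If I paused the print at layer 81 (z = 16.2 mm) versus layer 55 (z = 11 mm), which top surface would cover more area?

layer 81 (z = 16.2 mm)

Layer 81 (z = 16.2): the cylinder does not reach this height (z outside [0, 12]); the r=8.5 cylinder at (1.5, -2.5) contributes a regular 12-gon of circumradius 8.5 (area = (12/2)·8.500²·sin(360°/12) = 216.75 mm²); the cube at (-1.5, 4) (footprint 13.5×14) is included at this height (area 189.00 mm²); Merging all regions: the regions partially overlap — summed areas 405.75 mm² minus the doubly-counted overlap 11.25 mm² gives 394.50 mm² — area = 394.50 mm². So its area = 394.50 mm². Layer 55 (z = 11): the cylinder: section is a regular 12-gon, circumradius r=2 (area = (12/2)·2.000²·sin(360°/12) = 12.00 mm²); the r=8.5 cylinder at (1.5, -2.5) contributes a regular 12-gon of circumradius 8.5 (area = (12/2)·8.500²·sin(360°/12) = 216.75 mm²); the cube at (-1.5, 4) is absent (z outside [11.5, 28.5]); Merging all regions: the r=2 cylinder lies entirely inside the r=8.5 cylinder at (1.5, -2.5), so the union is just the r=8.5 cylinder at (1.5, -2.5) — area = 216.75 mm². So its area = 216.75 mm². Layer 81 is larger (394.50 vs 216.75 mm²).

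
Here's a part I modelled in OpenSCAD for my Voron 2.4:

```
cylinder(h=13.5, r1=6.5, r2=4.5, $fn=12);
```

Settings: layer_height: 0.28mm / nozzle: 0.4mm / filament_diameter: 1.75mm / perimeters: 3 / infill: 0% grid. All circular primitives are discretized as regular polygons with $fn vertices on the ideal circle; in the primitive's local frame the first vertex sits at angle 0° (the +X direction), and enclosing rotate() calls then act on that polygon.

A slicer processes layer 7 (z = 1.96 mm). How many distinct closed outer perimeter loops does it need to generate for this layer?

At z = 1.96 mm: the cone contributes a regular 12-gon of circumradius 6.210 (interpolated between r1=6.5 and r2=4.5 at t=0.145). The result has 1 disconnected region.

1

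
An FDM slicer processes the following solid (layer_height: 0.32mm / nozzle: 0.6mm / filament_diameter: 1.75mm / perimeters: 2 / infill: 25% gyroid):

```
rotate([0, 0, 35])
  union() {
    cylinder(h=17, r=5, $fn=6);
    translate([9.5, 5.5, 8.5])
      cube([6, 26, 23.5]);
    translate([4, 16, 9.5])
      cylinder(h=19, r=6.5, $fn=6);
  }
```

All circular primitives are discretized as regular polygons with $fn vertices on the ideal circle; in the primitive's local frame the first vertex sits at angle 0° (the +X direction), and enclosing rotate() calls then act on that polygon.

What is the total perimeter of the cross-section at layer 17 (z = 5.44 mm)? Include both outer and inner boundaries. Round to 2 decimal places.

At z = 5.44 mm: the r=5 cylinder gives a regular 6-gon of circumradius 5 (constant along its height) (perimeter = 2·6·5.000·sin(180°/6) = 30.00 mm); the cube at (9.5, 5.5) is absent (z outside [8.5, 32]); the cylinder at (4, 16) is not intersected at this z (z outside [9.5, 28.5]); Combining (union): only the r=5 cylinder is present, so the union is just that shape — boundary = 30.00 mm; (whole slice rotated 35° about Z — lengths, areas and connectivity unchanged). Overall, the cross-section is a single solid region. Total boundary length (outer) = 30.00 mm.

30.00 mm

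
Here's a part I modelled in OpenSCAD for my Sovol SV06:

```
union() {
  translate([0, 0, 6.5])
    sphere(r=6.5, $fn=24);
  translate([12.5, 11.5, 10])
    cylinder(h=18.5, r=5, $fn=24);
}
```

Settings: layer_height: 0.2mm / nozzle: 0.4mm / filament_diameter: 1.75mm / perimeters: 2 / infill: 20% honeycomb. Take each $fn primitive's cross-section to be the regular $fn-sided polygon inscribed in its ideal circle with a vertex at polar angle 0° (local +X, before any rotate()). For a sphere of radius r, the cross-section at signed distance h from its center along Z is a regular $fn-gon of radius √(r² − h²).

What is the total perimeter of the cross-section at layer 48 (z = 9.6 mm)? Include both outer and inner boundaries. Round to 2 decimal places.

35.79 mm

At z = 9.6 mm: the r=6.5 sphere slices to a regular 24-gon of circumradius 5.713 (√(r²−h²) with h=3.1 from center) (perimeter = 2·24·5.713·sin(180°/24) = 35.79 mm); the cylinder at (12.5, 11.5) does not reach this height (z outside [10, 28.5]); Taking the union: only the r=6.5 sphere is present, so the union is just that shape — boundary = 35.79 mm. Overall, the cross-section is a single solid region. Total boundary length (outer) = 35.79 mm.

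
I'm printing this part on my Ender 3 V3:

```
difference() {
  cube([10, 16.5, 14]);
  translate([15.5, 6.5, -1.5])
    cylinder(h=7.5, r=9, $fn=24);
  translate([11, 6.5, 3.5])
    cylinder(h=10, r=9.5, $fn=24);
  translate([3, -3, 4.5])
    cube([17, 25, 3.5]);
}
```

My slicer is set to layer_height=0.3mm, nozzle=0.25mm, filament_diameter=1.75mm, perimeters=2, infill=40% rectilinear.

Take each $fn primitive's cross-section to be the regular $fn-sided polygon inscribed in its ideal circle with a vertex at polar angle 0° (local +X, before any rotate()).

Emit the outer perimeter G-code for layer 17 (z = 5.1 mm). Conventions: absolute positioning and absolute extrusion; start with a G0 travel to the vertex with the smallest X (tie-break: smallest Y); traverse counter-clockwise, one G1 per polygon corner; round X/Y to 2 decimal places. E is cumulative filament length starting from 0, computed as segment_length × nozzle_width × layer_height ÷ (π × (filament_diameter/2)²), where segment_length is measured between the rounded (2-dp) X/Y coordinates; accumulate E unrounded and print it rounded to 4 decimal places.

At z = 5.1 mm: the 10×16.5 cube contributes its full rectangle; the r=9 cylinder at (15.5, 6.5) contributes a regular 24-gon of circumradius 9; the r=9.5 cylinder at (11, 6.5) contributes a regular 24-gon of circumradius 9.5; the 17×25 cube at (3, -3) contributes its full rectangle; After the difference (first − rest): starting from the 10×16.5 cube, the r=9 cylinder at (15.5, 6.5) partially overlaps it — only the 33.78 mm² overlap (of its 251.57 mm²) is removed, clipping the outline; the r=9.5 cylinder at (11, 6.5) partially overlaps it — only the 76.48 mm² overlap (of its 280.30 mm²) is removed, clipping the outline; the 17×25 cube at (3, -3) partially overlaps it — only the 15.10 mm² overlap (of its 425.00 mm²) is removed, clipping the outline — 1 connected region. The outline is a single polygon with 11 vertices. Extrusion per mm of travel: 0.25 × 0.3 / (π × 0.875²) = 0.031181. Accumulating E over each segment gives final E = 1.2340.

G0 X0.00 Y0.00 Z5.10
G1 X3.00 Y0.00 E0.0935
G1 X3.00 Y1.45 E0.1388
G1 X2.77 Y1.75 E0.1505
G1 X1.82 Y4.04 E0.2279
G1 X1.50 Y6.50 E0.3052
G1 X1.82 Y8.96 E0.3826
G1 X2.77 Y11.25 E0.4599
G1 X3.00 Y11.55 E0.4716
G1 X3.00 Y16.50 E0.6260
G1 X0.00 Y16.50 E0.7195
G1 X0.00 Y0.00 E1.2340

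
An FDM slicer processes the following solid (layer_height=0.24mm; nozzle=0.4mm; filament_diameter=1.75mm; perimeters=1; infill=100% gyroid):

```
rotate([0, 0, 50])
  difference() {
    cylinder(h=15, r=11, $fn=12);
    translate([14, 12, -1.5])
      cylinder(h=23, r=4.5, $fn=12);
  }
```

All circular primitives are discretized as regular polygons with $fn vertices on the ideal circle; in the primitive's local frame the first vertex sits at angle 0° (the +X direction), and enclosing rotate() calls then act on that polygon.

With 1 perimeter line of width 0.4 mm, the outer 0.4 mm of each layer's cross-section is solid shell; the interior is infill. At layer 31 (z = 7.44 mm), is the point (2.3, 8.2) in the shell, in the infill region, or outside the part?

At z = 7.44 mm: the cylinder: section is a regular 12-gon, circumradius r=11; the r=4.5 cylinder at (14, 12) gives a regular 12-gon of circumradius 4.5 (constant along its height); Taking the first minus the rest: starting from the r=11 cylinder, the r=4.5 cylinder at (14, 12) misses the remaining region (no effect) — 1 connected region; (rotated 50° about Z; rotation is an isometry so areas/perimeters/island counts are preserved). Overall, the cross-section is a single solid region. Undo the 50° rotation: the query point maps to (7.760, 3.509) in the un-rotated model frame. The nearest boundary edge runs (9.53, 5.50)→(11.00, 0.00); distance from the point to it = 2.22 mm. The point is inside the cross-section and 2.22 mm from the nearest boundary — more than the 0.4 mm shell width (1 × 0.4), so it's in the infill interior.

infill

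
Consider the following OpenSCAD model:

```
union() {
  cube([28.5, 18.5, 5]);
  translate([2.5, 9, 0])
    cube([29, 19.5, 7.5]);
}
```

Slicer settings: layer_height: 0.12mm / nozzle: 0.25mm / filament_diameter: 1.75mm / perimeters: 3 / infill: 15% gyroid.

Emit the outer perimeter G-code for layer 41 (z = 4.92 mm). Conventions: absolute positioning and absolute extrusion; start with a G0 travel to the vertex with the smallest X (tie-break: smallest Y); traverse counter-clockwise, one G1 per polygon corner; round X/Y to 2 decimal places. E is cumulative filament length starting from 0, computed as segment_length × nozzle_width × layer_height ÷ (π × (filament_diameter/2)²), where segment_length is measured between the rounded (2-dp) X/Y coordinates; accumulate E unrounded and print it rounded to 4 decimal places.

G0 X0.00 Y0.00 Z4.92
G1 X28.50 Y0.00 E0.3555
G1 X28.50 Y9.00 E0.4677
G1 X31.50 Y9.00 E0.5051
G1 X31.50 Y28.50 E0.7484
G1 X2.50 Y28.50 E1.1101
G1 X2.50 Y18.50 E1.2348
G1 X0.00 Y18.50 E1.2660
G1 X0.00 Y0.00 E1.4967

At z = 4.92 mm: the cube is present — its section is the full 28.5×18.5 rectangle; the cube at (2.5, 9) (footprint 29×19.5) is included at this height; Taking the union: the regions partially overlap (shared area 247.00 mm²), so overlapping operands fuse into one piece — 1 connected region. The outline is a single polygon with 8 vertices. Extrusion per mm of travel: 0.25 × 0.12 / (π × 0.875²) = 0.012473. Accumulating E over each segment gives final E = 1.4967.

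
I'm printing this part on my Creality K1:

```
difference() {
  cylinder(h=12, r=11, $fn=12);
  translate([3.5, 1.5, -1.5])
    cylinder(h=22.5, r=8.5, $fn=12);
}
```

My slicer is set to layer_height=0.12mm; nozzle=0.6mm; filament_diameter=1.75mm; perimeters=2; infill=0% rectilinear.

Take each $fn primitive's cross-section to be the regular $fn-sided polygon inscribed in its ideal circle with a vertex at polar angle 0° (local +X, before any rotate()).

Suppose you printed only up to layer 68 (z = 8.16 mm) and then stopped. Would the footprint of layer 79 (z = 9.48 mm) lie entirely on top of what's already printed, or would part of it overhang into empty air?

Compare the two slices. At z = 8.16: the cylinder: section is a regular 12-gon, circumradius r=11 (area = (12/2)·11.000²·sin(360°/12) = 363.00 mm²); the r=8.5 cylinder at (3.5, 1.5) contributes a regular 12-gon of circumradius 8.5 (area = (12/2)·8.500²·sin(360°/12) = 216.75 mm²); Subtracting the remaining from the first: starting from the r=11 cylinder (363.00 mm²), the r=8.5 cylinder at (3.5, 1.5) partially overlaps it — only the 201.99 mm² overlap (of its 216.75 mm²) is removed, clipping the outline — area = 161.01 mm². At z = 9.48: the r=11 cylinder gives a regular 12-gon of circumradius 11 (constant along its height) (area = (12/2)·11.000²·sin(360°/12) = 363.00 mm²); the cylinder at (3.5, 1.5): section is a regular 12-gon, circumradius r=8.5 (area = (12/2)·8.500²·sin(360°/12) = 216.75 mm²); Subtracting the remaining from the first: starting from the r=11 cylinder (363.00 mm²), the r=8.5 cylinder at (3.5, 1.5) partially overlaps it — only the 201.99 mm² overlap (of its 216.75 mm²) is removed, clipping the outline — area = 161.01 mm². Checking containment: the cross-section at z = 9.48 is a subset of the cross-section at z = 8.16.

entirely on top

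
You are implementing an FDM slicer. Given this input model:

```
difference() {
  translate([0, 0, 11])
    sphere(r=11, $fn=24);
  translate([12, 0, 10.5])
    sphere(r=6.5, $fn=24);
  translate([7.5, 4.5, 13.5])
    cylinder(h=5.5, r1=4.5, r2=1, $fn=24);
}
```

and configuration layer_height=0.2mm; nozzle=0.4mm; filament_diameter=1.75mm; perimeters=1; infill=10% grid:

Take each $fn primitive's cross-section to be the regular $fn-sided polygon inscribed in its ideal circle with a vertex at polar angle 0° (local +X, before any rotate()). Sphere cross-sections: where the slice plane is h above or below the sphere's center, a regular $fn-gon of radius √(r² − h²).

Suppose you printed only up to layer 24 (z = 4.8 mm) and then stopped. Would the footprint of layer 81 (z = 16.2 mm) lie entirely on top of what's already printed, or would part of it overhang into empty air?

part overhangs

Compare the two slices. At z = 4.8: the r=11 sphere contributes a regular 24-gon of circumradius √(11²−6.2²) = 9.086 (area = (24/2)·9.086²·sin(360°/24) = 256.42 mm²); the r=6.5 sphere at (12, 0) slices to a regular 24-gon of circumradius 3.124 (√(r²−h²) with h=5.7 from center) (area = (24/2)·3.124²·sin(360°/24) = 30.31 mm²); the cone at (7.5, 4.5) does not reach this height (z outside [13.5, 19]); Taking the first minus the rest: starting from the r=11 sphere (256.42 mm²), the r=6.5 sphere at (12, 0) partially overlaps it — only the 0.17 mm² overlap (of its 30.31 mm²) is removed, clipping the outline — area = 256.25 mm². At z = 16.2: the sphere: section is a regular 24-gon, circumradius = √(r²−h²) = √(11²−5.2²) = 9.693 (area = (24/2)·9.693²·sin(360°/24) = 291.82 mm²); the r=6.5 sphere at (12, 0) slices to a regular 24-gon of circumradius 3.124 (√(r²−h²) with h=5.7 from center) (area = (24/2)·3.124²·sin(360°/24) = 30.31 mm²); the cone at (7.5, 4.5) (r1=4.5→r2=1) has section circumradius 2.782 here — a regular 24-gon (area = (24/2)·2.782²·sin(360°/24) = 24.03 mm²); Taking the first minus the rest: starting from the r=11 sphere (291.82 mm²), the r=6.5 sphere at (12, 0) partially overlaps it — only the 1.79 mm² overlap (of its 30.31 mm²) is removed, clipping the outline; the cone at (7.5, 4.5) partially overlaps it — only the 16.21 mm² overlap (of its 24.03 mm²) is removed, clipping the outline — area = 273.82 mm². Checking containment: at z = 16.2 the cross-section extends beyond the z = 4.8 cross-section by about 30.41 mm².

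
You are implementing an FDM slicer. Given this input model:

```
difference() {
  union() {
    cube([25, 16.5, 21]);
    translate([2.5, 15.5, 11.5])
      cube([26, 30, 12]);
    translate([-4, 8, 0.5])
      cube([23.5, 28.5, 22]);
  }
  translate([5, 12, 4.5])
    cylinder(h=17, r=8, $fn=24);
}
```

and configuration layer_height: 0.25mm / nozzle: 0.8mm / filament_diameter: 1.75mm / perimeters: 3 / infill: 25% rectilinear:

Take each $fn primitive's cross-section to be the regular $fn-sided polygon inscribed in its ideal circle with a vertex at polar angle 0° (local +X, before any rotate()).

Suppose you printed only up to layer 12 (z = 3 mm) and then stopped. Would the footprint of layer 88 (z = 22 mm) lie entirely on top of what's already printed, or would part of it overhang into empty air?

part overhangs

Compare the two slices. At z = 3: the cube (footprint 25×16.5) is included at this height (area 412.50 mm²); the cube at (2.5, 15.5) is not intersected at this z (z outside [11.5, 23.5]); the cube at (-4, 8) is present — its section is the full 23.5×28.5 rectangle (area 669.75 mm²); Taking the union: the regions partially overlap — summed areas 1082.25 mm² minus the doubly-counted overlap 165.75 mm² gives 916.50 mm² — area = 916.50 mm²; the cylinder at (5, 12) does not reach this height (z outside [4.5, 21.5]); After the difference (first − rest): none of the subtracted shapes is present at this height, so the result so far is unchanged — area = 916.50 mm². At z = 22: the cube is not intersected at this z (z outside [0, 21]); the 26×30 cube at (2.5, 15.5) contributes its full rectangle (area 780.00 mm²); the cube at (-4, 8) is present — its section is the full 23.5×28.5 rectangle (area 669.75 mm²); Merging all regions: the regions partially overlap — summed areas 1449.75 mm² minus the doubly-counted overlap 357.00 mm² gives 1092.75 mm² — area = 1092.75 mm²; the cylinder at (5, 12) is absent (z outside [4.5, 21.5]); After the difference (first − rest): none of the subtracted shapes is present at this height, so the result so far is unchanged — area = 1092.75 mm². Checking containment: at z = 22 the cross-section extends beyond the z = 3 cross-section by about 417.50 mm².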